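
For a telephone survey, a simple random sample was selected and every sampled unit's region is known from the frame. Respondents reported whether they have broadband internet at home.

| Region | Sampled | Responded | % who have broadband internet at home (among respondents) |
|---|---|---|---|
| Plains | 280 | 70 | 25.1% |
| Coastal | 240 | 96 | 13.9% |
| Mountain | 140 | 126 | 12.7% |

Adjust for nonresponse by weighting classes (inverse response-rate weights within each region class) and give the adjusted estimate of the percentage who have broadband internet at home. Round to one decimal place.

18.4%

Class response rates: Plains 70/280 = 25%, Coastal 96/240 = 40%, Mountain 126/140 = 90%.
Inverse-response-rate weighting restores each class to its sampled count, so class totals weight by n_sampled:
  Plains: 280 × 25.1 = 7028
  Coastal: 240 × 13.9 = 3336
  Mountain: 140 × 12.7 = 1778
Adjusted estimate = 12,142 / 660 = 18.397 → 18.4%.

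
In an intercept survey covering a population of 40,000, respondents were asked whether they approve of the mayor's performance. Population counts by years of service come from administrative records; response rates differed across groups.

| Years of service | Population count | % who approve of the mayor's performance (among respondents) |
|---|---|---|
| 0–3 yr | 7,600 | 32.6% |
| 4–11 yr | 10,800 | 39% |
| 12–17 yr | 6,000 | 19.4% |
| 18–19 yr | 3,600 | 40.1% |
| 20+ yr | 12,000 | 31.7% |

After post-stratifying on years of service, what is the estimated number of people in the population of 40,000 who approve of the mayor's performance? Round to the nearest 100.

Each cell contributes its population count × the respondent rate:
  0–3 yr: 7,600 × 32.6% = 2477.6
  4–11 yr: 10,800 × 39% = 4212
  12–17 yr: 6,000 × 19.4% = 1164
  18–19 yr: 3,600 × 40.1% = 1443.6
  20+ yr: 12,000 × 31.7% = 3804
Estimated total = 13101.2 → 13,100.

13,100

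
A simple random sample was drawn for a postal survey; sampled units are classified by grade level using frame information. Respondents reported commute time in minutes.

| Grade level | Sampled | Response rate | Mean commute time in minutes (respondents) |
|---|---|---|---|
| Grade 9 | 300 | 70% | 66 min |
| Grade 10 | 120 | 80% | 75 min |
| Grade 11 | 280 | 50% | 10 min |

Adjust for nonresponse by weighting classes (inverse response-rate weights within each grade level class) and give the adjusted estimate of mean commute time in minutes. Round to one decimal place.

45.1

With weight = n_sampled/n_responded per class, the weighted class total is n_sampled:
  Grade 9: 300 × 66 = 19,800
  Grade 10: 120 × 75 = 9000
  Grade 11: 280 × 10 = 2800
Adjusted estimate = 31,600 / 700 = 45.1429 → 45.1.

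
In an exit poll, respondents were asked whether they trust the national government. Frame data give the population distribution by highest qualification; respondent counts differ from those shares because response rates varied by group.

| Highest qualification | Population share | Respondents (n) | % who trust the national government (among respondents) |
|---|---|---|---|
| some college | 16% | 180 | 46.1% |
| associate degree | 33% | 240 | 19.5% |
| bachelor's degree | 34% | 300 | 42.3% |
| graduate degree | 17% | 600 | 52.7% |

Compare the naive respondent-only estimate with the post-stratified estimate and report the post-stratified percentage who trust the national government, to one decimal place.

37.2%

Without adjustment, the pooled respondent share is:
  (180/1320)×46.1 + (240/1320)×19.5 + (300/1320)×42.3 + (600/1320)×52.7 = 43.4%
Post-stratifying to population shares instead:
  0.16×46.1 + 0.33×19.5 + 0.34×42.3 + 0.17×52.7 = 37.152%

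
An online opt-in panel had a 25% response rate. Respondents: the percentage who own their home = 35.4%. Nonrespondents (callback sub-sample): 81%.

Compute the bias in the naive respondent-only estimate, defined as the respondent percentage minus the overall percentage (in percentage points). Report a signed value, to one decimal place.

Nonresponse fraction = 1 − 0.25 = 0.75.
Bias = (nonresponse fraction) × (respondent percentage − nonrespondent percentage)
     = 0.75 × (35.4 − 81) = 0.75 × -45.6 = -34.2.

-34.2 percentage points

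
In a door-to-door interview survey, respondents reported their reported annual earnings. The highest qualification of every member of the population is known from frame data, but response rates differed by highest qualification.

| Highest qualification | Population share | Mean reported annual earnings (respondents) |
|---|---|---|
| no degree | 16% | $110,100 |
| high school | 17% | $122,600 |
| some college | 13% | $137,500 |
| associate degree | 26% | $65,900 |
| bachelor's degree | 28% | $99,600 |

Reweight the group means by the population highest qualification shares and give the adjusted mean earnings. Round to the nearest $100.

$101,400

Reweight to the known highest qualification distribution:
  no degree: 0.16 × 110,100 = 17,616
  high school: 0.17 × 122,600 = 20,842
  some college: 0.13 × 137,500 = 17,875
  associate degree: 0.26 × 65,900 = 17,134
  bachelor's degree: 0.28 × 99,600 = 27,888
Post-stratified estimate = 101,355 → $101,400.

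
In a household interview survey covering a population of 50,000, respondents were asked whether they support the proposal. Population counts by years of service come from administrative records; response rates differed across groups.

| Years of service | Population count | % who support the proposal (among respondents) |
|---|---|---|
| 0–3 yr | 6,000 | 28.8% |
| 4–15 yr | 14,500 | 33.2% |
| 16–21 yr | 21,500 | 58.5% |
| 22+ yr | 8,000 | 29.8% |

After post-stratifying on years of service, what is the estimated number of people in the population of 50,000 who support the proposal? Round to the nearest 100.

Apply each group's respondent rate to its population count:
  0–3 yr: 6,000 × 28.8% = 1728
  4–15 yr: 14,500 × 33.2% = 4814
  16–21 yr: 21,500 × 58.5% = 12577.5
  22+ yr: 8,000 × 29.8% = 2384
Estimated total = 21503.5 → 21,500.

21,500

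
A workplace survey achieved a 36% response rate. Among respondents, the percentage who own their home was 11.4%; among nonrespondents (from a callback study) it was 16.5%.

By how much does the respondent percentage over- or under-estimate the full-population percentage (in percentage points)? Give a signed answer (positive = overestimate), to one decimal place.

Nonresponse fraction = 1 − 0.36 = 0.64.
Bias = (nonresponse fraction) × (respondent percentage − nonrespondent percentage)
     = 0.64 × (11.4 − 16.5) = 0.64 × -5.1 = -3.264.

-3.3 percentage points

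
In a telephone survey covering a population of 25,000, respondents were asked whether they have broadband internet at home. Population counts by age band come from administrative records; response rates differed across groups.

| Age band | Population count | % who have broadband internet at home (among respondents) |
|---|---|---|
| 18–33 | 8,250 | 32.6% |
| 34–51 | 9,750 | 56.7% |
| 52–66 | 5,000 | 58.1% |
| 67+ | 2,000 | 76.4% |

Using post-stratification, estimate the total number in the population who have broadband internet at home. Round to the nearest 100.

Estimated count per cell = population count × respondent percentage:
  18–33: 8,250 × 32.6% = 2689.5
  34–51: 9,750 × 56.7% = 5528.25
  52–66: 5,000 × 58.1% = 2905
  67+: 2,000 × 76.4% = 1528
Estimated total = 12650.8 → 12,700.

12,700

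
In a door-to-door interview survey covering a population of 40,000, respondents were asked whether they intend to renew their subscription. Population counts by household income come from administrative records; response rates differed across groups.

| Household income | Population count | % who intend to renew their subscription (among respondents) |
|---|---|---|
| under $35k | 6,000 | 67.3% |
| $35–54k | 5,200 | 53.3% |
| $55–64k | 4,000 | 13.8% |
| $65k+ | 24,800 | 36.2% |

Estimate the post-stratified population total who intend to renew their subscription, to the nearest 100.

Each cell contributes its population count × the respondent rate:
  under $35k: 6,000 × 67.3% = 4038
  $35–54k: 5,200 × 53.3% = 2771.6
  $55–64k: 4,000 × 13.8% = 552
  $65k+: 24,800 × 36.2% = 8977.6
Estimated total = 16339.2 → 16,300.

16,300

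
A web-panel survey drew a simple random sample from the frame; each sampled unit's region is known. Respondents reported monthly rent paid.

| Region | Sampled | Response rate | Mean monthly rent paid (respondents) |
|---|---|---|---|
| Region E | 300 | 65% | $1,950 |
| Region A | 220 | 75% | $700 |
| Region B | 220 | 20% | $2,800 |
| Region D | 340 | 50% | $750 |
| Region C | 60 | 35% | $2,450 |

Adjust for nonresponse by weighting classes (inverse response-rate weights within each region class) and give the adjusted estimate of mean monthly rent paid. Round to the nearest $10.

$1,540

Each respondent's weight = sampled/responded in their class; summing within a class gives n_sampled, so:
  Region E: 300 × 1950 = 585,000
  Region A: 220 × 700 = 154,000
  Region B: 220 × 2800 = 616,000
  Region D: 340 × 750 = 255,000
  Region C: 60 × 2450 = 147,000
Adjusted estimate = 1,757,000 / 1,140 = 1541.23 → $1,540.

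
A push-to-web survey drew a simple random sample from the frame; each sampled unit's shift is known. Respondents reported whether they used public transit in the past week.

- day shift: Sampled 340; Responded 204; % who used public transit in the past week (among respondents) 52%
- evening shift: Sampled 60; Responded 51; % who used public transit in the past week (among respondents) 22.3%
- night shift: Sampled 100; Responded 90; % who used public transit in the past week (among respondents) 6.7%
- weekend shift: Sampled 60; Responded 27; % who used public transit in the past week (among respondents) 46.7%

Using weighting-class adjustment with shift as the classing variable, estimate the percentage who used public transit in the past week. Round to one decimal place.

Class response rates: day shift 204/340 = 60%, evening shift 51/60 = 85%, night shift 90/100 = 90%, weekend shift 27/60 = 45%.
Each respondent's weight = sampled/responded in their class; summing within a class gives n_sampled, so:
  day shift: 340 × 52 = 17,680
  evening shift: 60 × 22.3 = 1338
  night shift: 100 × 6.7 = 670
  weekend shift: 60 × 46.7 = 2802
Adjusted estimate = 22,490 / 560 = 40.1607 → 40.2%.

40.2%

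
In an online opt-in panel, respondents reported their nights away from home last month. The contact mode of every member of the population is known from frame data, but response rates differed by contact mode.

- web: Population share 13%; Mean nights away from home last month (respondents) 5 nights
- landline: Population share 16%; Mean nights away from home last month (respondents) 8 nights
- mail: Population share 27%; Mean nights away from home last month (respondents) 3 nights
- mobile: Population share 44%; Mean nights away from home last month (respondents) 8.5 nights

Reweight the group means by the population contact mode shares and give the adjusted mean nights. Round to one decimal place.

Post-stratification weights by population share, not respondent share:
  web: 0.13 × 5 = 0.65
  landline: 0.16 × 8 = 1.28
  mail: 0.27 × 3 = 0.81
  mobile: 0.44 × 8.5 = 3.74
Post-stratified estimate = 6.48 → 6.5.

6.5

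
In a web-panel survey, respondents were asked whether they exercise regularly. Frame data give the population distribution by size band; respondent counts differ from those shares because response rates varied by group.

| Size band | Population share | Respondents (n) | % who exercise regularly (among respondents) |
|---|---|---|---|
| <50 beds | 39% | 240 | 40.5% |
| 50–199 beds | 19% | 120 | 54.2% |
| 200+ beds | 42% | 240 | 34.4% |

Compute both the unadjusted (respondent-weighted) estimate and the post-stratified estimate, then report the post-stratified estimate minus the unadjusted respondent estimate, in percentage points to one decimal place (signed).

Without adjustment, the pooled respondent share is:
  (240/600)×40.5 + (120/600)×54.2 + (240/600)×34.4 = 40.8%
Post-stratified estimate weights by population shares:
  0.39×40.5 + 0.19×54.2 + 0.42×34.4 = 40.541%
Difference = 40.541 − 40.8 = -0.259 pp.

-0.3 percentage points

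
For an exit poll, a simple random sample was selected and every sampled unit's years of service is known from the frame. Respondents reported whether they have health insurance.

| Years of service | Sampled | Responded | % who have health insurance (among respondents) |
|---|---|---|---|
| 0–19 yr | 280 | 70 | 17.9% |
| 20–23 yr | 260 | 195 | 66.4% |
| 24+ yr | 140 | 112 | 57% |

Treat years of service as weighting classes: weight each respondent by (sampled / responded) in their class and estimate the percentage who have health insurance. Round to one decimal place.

44.5%

Response rates by class: 0–19 yr 70/280 = 25%, 20–23 yr 195/260 = 75%, 24+ yr 112/140 = 80%.
With weight = n_sampled/n_responded per class, the weighted class total is n_sampled:
  0–19 yr: 280 × 17.9 = 5012
  20–23 yr: 260 × 66.4 = 17,264
  24+ yr: 140 × 57 = 7980
Adjusted estimate = 30,256 / 680 = 44.4941 → 44.5%.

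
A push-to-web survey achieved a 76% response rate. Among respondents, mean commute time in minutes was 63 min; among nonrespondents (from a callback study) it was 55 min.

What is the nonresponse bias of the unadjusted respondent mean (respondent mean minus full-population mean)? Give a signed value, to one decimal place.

+1.9

Nonresponse fraction = 1 − 0.76 = 0.24.
Bias = (nonresponse fraction) × (respondent mean − nonrespondent mean)
     = 0.24 × (63 − 55) = 0.24 × 8 = 1.92.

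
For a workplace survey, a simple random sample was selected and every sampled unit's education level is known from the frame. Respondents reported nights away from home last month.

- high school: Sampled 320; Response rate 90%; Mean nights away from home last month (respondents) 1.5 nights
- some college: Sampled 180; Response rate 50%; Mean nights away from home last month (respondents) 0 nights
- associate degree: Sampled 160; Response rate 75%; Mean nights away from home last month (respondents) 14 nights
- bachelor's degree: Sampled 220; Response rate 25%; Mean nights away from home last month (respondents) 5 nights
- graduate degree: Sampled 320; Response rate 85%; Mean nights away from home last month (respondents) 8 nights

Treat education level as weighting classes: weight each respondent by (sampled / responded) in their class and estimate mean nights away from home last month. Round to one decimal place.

Weighting each respondent by the inverse class response rate inflates each class back to its sampled size, so the class weight is n_sampled:
  high school: 320 × 1.5 = 480
  some college: 180 × 0 = 0
  associate degree: 160 × 14 = 2240
  bachelor's degree: 220 × 5 = 1100
  graduate degree: 320 × 8 = 2560
Adjusted estimate = 6380 / 1,200 = 5.31667 → 5.3.

5.3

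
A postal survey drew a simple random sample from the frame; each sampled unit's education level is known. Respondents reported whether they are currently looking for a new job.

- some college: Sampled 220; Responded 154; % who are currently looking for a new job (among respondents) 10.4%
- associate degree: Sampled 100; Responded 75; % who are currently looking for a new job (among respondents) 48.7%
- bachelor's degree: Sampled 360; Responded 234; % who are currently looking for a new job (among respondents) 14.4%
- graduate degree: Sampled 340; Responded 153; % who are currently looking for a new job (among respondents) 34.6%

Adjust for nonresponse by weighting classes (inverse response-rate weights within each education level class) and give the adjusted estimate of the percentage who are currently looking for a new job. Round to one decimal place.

Response rates by class: some college 154/220 = 70%, associate degree 75/100 = 75%, bachelor's degree 234/360 = 65%, graduate degree 153/340 = 45%.
Inverse-response-rate weighting restores each class to its sampled count, so class totals weight by n_sampled:
  some college: 220 × 10.4 = 2288
  associate degree: 100 × 48.7 = 4870
  bachelor's degree: 360 × 14.4 = 5184
  graduate degree: 340 × 34.6 = 11,764
Adjusted estimate = 24,106 / 1,020 = 23.6333 → 23.6%.

23.6%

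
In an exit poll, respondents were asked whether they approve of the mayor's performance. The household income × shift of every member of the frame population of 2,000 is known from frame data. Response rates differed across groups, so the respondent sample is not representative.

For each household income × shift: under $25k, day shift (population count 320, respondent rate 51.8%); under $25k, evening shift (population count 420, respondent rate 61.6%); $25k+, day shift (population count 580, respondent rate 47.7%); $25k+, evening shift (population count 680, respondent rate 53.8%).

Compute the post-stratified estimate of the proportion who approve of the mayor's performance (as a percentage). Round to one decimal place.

Post-stratification weights by population share, not respondent share:
  under $25k, day shift: (320/2,000) × 51.8 = 8.288
  under $25k, evening shift: (420/2,000) × 61.6 = 12.936
  $25k+, day shift: (580/2,000) × 47.7 = 13.833
  $25k+, evening shift: (680/2,000) × 53.8 = 18.292
Post-stratified estimate = 53.349 → 53.3%.

53.3%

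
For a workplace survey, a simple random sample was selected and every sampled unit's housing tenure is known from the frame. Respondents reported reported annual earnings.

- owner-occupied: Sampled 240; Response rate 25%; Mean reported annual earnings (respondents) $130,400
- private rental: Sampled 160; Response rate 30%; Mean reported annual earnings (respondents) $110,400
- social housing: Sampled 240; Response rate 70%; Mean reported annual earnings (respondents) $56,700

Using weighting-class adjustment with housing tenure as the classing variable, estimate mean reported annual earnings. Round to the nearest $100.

$97,800

With weight = n_sampled/n_responded per class, the weighted class total is n_sampled:
  owner-occupied: 240 × 130,400 = 31,296,000
  private rental: 160 × 110,400 = 17,664,000
  social housing: 240 × 56,700 = 13,608,000
Adjusted estimate = 62,568,000 / 640 = 97762.5 → $97,800.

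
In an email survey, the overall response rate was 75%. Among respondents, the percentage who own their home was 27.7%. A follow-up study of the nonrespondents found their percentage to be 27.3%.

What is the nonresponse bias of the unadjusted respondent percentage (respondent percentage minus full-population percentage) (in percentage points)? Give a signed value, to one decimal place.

Nonresponse fraction = 1 − 0.75 = 0.25.
Bias = (nonresponse fraction) × (respondent percentage − nonrespondent percentage)
     = 0.25 × (27.7 − 27.3) = 0.25 × 0.4 = 0.1.

+0.1 percentage points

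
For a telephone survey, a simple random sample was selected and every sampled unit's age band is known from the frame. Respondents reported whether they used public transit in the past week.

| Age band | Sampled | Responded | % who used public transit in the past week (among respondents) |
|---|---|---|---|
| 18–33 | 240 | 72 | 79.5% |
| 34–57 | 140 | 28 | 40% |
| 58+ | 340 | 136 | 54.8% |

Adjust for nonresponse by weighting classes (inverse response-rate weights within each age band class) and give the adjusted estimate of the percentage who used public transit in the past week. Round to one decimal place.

60.2%

Class response rates: 18–33 72/240 = 30%, 34–57 28/140 = 20%, 58+ 136/340 = 40%.
With weight = n_sampled/n_responded per class, the weighted class total is n_sampled:
  18–33: 240 × 79.5 = 19,080
  34–57: 140 × 40 = 5600
  58+: 340 × 54.8 = 18,632
Adjusted estimate = 43,312 / 720 = 60.1556 → 60.2%.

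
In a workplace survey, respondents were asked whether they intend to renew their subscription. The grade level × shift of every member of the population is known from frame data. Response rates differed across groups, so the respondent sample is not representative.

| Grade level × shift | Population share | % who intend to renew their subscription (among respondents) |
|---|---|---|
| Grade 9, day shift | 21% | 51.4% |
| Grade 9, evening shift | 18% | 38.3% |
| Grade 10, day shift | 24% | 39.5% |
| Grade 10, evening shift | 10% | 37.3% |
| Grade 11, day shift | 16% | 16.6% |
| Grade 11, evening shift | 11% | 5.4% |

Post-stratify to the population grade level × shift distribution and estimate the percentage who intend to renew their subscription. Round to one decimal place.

34.1%

Each cell contributes population-share × respondent value:
  Grade 9, day shift: 0.21 × 51.4 = 10.794
  Grade 9, evening shift: 0.18 × 38.3 = 6.894
  Grade 10, day shift: 0.24 × 39.5 = 9.48
  Grade 10, evening shift: 0.1 × 37.3 = 3.73
  Grade 11, day shift: 0.16 × 16.6 = 2.656
  Grade 11, evening shift: 0.11 × 5.4 = 0.594
Post-stratified estimate = 34.148 → 34.1%.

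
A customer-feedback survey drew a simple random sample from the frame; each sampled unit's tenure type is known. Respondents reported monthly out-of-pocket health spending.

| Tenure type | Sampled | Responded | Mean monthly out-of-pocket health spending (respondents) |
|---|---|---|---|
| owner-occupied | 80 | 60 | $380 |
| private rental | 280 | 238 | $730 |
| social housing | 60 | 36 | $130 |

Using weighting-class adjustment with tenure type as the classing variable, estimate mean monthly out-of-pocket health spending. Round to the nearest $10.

$580

Response rates by class: owner-occupied 60/80 = 75%, private rental 238/280 = 85%, social housing 36/60 = 60%.
Inverse-response-rate weighting restores each class to its sampled count, so class totals weight by n_sampled:
  owner-occupied: 80 × 380 = 30,400
  private rental: 280 × 730 = 204,400
  social housing: 60 × 130 = 7800
Adjusted estimate = 242,600 / 420 = 577.619 → $580.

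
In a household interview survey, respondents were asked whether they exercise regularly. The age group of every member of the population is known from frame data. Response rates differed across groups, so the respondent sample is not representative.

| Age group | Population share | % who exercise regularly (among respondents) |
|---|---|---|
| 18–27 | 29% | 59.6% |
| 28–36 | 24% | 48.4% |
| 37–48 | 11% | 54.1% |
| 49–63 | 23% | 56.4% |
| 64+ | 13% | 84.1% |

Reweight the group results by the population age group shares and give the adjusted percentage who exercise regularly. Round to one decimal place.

58.8%

Weight each group's respondent value by its population share:
  18–27: 0.29 × 59.6 = 17.284
  28–36: 0.24 × 48.4 = 11.616
  37–48: 0.11 × 54.1 = 5.951
  49–63: 0.23 × 56.4 = 12.972
  64+: 0.13 × 84.1 = 10.933
Post-stratified estimate = 58.756 → 58.8%.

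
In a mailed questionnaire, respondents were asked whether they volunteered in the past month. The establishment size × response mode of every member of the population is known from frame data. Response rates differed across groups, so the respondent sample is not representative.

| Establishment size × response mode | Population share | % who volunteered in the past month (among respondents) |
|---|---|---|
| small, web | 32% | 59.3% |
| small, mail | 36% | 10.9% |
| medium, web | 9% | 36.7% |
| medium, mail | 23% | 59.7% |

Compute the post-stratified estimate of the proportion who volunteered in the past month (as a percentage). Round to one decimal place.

39.9%

Each cell contributes population-share × respondent value:
  small, web: 0.32 × 59.3 = 18.976
  small, mail: 0.36 × 10.9 = 3.924
  medium, web: 0.09 × 36.7 = 3.303
  medium, mail: 0.23 × 59.7 = 13.731
Post-stratified estimate = 39.934 → 39.9%.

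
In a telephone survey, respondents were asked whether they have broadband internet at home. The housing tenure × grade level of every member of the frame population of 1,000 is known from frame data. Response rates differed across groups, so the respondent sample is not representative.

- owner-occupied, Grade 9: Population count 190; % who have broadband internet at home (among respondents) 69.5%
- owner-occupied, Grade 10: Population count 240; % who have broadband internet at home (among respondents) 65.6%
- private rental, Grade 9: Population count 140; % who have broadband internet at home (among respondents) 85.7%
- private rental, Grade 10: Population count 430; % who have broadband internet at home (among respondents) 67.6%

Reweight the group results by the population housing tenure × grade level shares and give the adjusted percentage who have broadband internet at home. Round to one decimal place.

Post-stratification weights by population share, not respondent share:
  owner-occupied, Grade 9: (190/1,000) × 69.5 = 13.205
  owner-occupied, Grade 10: (240/1,000) × 65.6 = 15.744
  private rental, Grade 9: (140/1,000) × 85.7 = 11.998
  private rental, Grade 10: (430/1,000) × 67.6 = 29.068
Post-stratified estimate = 70.015 → 70.0%.

70.0%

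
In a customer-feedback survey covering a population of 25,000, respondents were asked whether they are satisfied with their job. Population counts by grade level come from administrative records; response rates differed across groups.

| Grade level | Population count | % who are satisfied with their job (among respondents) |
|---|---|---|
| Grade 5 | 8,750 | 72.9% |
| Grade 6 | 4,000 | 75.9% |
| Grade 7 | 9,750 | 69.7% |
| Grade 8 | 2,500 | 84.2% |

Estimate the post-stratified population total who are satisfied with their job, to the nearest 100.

Apply each group's respondent rate to its population count:
  Grade 5: 8,750 × 72.9% = 6378.75
  Grade 6: 4,000 × 75.9% = 3036
  Grade 7: 9,750 × 69.7% = 6795.75
  Grade 8: 2,500 × 84.2% = 2105
Estimated total = 18315.5 → 18,300.

18,300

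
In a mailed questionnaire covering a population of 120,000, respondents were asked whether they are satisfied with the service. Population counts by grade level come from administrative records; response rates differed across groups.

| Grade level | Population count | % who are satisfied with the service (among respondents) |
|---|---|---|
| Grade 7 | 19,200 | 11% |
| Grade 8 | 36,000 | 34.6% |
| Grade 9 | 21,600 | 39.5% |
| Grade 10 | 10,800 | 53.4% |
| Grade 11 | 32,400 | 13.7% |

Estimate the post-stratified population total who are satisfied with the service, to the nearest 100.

Each cell contributes its population count × the respondent rate:
  Grade 7: 19,200 × 11% = 2112
  Grade 8: 36,000 × 34.6% = 12,456
  Grade 9: 21,600 × 39.5% = 8532
  Grade 10: 10,800 × 53.4% = 5767.2
  Grade 11: 32,400 × 13.7% = 4438.8
Estimated total = 33,306 → 33,300.

33,300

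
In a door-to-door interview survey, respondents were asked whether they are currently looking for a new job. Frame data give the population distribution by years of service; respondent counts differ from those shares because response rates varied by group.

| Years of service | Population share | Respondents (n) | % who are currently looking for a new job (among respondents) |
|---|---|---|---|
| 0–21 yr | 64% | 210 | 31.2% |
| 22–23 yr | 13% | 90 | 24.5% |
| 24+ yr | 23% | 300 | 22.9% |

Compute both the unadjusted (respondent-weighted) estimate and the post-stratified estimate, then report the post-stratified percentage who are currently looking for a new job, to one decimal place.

Unadjusted (pooled respondent) estimate weights by respondent counts:
  (210/600)×31.2 + (90/600)×24.5 + (300/600)×22.9 = 26.045%
Post-stratifying to population shares instead:
  0.64×31.2 + 0.13×24.5 + 0.23×22.9 = 28.42%

28.4%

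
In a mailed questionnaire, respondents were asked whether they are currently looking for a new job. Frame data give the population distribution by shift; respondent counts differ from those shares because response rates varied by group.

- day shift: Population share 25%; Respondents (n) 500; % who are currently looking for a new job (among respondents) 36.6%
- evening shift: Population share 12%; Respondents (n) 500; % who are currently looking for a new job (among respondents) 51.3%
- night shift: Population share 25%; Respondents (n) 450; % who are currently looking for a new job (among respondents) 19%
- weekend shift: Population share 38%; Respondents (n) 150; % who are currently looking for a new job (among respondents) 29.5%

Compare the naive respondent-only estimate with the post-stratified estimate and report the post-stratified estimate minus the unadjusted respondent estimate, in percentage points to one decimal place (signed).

-4.3 percentage points

Unadjusted (pooled respondent) estimate weights by respondent counts:
  (500/1600)×36.6 + (500/1600)×51.3 + (450/1600)×19 + (150/1600)×29.5 = 35.5781%
Post-stratifying to population shares instead:
  0.25×36.6 + 0.12×51.3 + 0.25×19 + 0.38×29.5 = 31.266%
Difference = 31.266 − 35.5781 = -4.3121 pp.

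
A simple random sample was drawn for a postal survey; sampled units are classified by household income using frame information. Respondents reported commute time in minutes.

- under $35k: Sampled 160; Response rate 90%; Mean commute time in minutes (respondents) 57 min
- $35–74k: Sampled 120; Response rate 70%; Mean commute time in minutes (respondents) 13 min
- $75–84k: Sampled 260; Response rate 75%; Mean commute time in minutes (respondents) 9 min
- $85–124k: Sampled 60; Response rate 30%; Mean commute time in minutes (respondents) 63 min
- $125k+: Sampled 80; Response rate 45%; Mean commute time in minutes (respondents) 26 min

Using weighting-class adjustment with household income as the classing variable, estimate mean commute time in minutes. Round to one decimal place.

27.8

With weight = n_sampled/n_responded per class, the weighted class total is n_sampled:
  under $35k: 160 × 57 = 9120
  $35–74k: 120 × 13 = 1560
  $75–84k: 260 × 9 = 2340
  $85–124k: 60 × 63 = 3780
  $125k+: 80 × 26 = 2080
Adjusted estimate = 18,880 / 680 = 27.7647 → 27.8.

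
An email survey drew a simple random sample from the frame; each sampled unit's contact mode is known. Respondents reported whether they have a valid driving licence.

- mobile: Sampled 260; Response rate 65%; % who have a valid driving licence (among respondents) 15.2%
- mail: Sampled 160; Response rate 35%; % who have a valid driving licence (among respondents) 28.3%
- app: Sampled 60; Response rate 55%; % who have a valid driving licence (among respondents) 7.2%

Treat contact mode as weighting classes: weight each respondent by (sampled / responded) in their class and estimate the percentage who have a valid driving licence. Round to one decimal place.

18.6%

Each respondent's weight = sampled/responded in their class; summing within a class gives n_sampled, so:
  mobile: 260 × 15.2 = 3952
  mail: 160 × 28.3 = 4528
  app: 60 × 7.2 = 432
Adjusted estimate = 8912 / 480 = 18.5667 → 18.6%.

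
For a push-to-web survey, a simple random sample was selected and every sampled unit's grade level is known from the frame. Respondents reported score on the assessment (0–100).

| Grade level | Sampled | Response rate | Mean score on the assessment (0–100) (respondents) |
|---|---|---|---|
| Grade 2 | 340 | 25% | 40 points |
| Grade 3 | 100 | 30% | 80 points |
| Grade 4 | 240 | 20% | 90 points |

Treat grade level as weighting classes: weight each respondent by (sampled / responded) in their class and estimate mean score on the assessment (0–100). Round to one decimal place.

With weight = n_sampled/n_responded per class, the weighted class total is n_sampled:
  Grade 2: 340 × 40 = 13,600
  Grade 3: 100 × 80 = 8000
  Grade 4: 240 × 90 = 21,600
Adjusted estimate = 43,200 / 680 = 63.5294 → 63.5.

63.5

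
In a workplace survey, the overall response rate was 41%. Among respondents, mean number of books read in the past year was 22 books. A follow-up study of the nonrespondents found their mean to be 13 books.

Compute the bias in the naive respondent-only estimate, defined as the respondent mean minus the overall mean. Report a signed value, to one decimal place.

+5.3

Nonresponse fraction = 1 − 0.41 = 0.59.
Bias = (nonresponse fraction) × (respondent mean − nonrespondent mean)
     = 0.59 × (22 − 13) = 0.59 × 9 = 5.31.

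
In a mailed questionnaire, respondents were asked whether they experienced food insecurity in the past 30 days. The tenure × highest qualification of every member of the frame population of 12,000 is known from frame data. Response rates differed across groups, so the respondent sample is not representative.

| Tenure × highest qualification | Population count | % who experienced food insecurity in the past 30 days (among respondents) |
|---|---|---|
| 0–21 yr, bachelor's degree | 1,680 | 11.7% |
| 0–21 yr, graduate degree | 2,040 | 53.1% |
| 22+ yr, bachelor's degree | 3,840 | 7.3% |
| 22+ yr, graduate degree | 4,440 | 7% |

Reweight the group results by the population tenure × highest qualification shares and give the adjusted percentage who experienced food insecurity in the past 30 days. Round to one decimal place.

15.6%

Post-stratification weights by population share, not respondent share:
  0–21 yr, bachelor's degree: (1,680/12,000) × 11.7 = 1.638
  0–21 yr, graduate degree: (2,040/12,000) × 53.1 = 9.027
  22+ yr, bachelor's degree: (3,840/12,000) × 7.3 = 2.336
  22+ yr, graduate degree: (4,440/12,000) × 7 = 2.59
Post-stratified estimate = 15.591 → 15.6%.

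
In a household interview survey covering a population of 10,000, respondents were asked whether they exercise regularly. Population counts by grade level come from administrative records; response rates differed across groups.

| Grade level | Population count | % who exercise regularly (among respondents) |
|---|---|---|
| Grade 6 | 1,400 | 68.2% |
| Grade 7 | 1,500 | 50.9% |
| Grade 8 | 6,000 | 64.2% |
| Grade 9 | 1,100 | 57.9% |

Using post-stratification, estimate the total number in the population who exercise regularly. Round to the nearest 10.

Apply each group's respondent rate to its population count:
  Grade 6: 1,400 × 68.2% = 954.8
  Grade 7: 1,500 × 50.9% = 763.5
  Grade 8: 6,000 × 64.2% = 3852
  Grade 9: 1,100 × 57.9% = 636.9
Estimated total = 6207.2 → 6,210.

6,210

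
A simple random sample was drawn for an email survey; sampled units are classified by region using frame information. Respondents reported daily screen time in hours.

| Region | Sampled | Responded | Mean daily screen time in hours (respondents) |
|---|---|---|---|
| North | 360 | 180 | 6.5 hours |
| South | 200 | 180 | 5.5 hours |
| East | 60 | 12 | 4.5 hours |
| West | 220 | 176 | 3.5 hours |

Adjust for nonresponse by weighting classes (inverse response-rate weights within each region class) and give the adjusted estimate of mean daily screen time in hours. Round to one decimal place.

5.3

Class response rates: North 180/360 = 50%, South 180/200 = 90%, East 12/60 = 20%, West 176/220 = 80%.
Weighting each respondent by the inverse class response rate inflates each class back to its sampled size, so the class weight is n_sampled:
  North: 360 × 6.5 = 2340
  South: 200 × 5.5 = 1100
  East: 60 × 4.5 = 270
  West: 220 × 3.5 = 770
Adjusted estimate = 4480 / 840 = 5.33333 → 5.3.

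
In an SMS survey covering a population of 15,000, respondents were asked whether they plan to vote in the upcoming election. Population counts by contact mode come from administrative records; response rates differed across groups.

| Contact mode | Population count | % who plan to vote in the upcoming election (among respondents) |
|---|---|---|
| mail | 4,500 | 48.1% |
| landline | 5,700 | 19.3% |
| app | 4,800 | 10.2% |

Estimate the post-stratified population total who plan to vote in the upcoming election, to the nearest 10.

3,750

Estimated count per cell = population count × respondent percentage:
  mail: 4,500 × 48.1% = 2164.5
  landline: 5,700 × 19.3% = 1100.1
  app: 4,800 × 10.2% = 489.6
Estimated total = 3754.2 → 3,750.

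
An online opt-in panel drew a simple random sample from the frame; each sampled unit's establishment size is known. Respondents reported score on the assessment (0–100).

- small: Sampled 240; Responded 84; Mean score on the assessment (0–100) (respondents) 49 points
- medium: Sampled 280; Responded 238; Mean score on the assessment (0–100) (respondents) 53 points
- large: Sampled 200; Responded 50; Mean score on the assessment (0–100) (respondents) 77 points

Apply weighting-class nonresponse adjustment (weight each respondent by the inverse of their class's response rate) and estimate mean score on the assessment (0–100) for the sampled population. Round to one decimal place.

Response rates by class: small 84/240 = 35%, medium 238/280 = 85%, large 50/200 = 25%.
Weighting each respondent by the inverse class response rate inflates each class back to its sampled size, so the class weight is n_sampled:
  small: 240 × 49 = 11,760
  medium: 280 × 53 = 14,840
  large: 200 × 77 = 15,400
Adjusted estimate = 42,000 / 720 = 58.3333 → 58.3.

58.3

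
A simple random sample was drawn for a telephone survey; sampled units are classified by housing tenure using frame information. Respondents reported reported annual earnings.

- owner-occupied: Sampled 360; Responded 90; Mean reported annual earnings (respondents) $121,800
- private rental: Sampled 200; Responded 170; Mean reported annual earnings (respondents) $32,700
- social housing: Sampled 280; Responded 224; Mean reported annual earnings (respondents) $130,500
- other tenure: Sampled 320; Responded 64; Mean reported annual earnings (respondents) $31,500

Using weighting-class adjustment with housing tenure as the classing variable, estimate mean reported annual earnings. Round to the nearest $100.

Class response rates: owner-occupied 90/360 = 25%, private rental 170/200 = 85%, social housing 224/280 = 80%, other tenure 64/320 = 20%.
Weighting each respondent by the inverse class response rate inflates each class back to its sampled size, so the class weight is n_sampled:
  owner-occupied: 360 × 121,800 = 43,848,000
  private rental: 200 × 32,700 = 6,540,000
  social housing: 280 × 130,500 = 36,540,000
  other tenure: 320 × 31,500 = 10,080,000
Adjusted estimate = 97,008,000 / 1,160 = 83627.6 → $83,600.

$83,600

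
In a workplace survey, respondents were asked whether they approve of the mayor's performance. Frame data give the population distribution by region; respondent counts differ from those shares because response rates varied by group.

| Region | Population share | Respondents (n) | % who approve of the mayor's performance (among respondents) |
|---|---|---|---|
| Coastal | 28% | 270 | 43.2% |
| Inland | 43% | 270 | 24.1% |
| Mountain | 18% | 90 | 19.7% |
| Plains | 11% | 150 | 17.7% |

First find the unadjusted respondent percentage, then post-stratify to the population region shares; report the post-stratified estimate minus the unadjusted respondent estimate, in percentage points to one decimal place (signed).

-1.0 percentage points

Without adjustment, the pooled respondent share is:
  (270/780)×43.2 + (270/780)×24.1 + (90/780)×19.7 + (150/780)×17.7 = 28.9731%
Post-stratifying to population shares instead:
  0.28×43.2 + 0.43×24.1 + 0.18×19.7 + 0.11×17.7 = 27.952%
Difference = 27.952 − 28.9731 = -1.0211 pp.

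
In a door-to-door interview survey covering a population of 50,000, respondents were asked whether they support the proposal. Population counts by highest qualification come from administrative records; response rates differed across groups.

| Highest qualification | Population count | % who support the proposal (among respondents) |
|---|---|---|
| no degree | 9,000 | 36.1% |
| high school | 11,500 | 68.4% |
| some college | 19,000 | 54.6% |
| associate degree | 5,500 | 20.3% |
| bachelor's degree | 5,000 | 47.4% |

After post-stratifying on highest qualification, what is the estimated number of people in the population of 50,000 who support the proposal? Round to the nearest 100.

25,000

Each cell contributes its population count × the respondent rate:
  no degree: 9,000 × 36.1% = 3249
  high school: 11,500 × 68.4% = 7866
  some college: 19,000 × 54.6% = 10,374
  associate degree: 5,500 × 20.3% = 1116.5
  bachelor's degree: 5,000 × 47.4% = 2370
Estimated total = 24975.5 → 25,000.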